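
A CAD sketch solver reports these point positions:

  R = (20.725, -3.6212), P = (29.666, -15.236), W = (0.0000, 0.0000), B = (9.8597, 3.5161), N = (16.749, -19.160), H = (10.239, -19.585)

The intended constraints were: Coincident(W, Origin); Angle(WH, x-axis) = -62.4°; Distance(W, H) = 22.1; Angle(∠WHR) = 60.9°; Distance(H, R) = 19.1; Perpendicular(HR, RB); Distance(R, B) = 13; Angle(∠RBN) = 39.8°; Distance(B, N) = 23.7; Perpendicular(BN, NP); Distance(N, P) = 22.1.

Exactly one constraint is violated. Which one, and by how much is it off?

Distance(N, P) = 22.1 — off by 8.60.

W = (0.00, 0.00) ✓; WH at -62.40° ✓; |WH| = 22.10 ✓; ∠WHR = 60.90° ✓; |HR| = 19.10 ✓; ∠(HR, RB) = 90.00° ✓; |RB| = 13.00 ✓; ∠RBN = 39.80° ✓; |BN| = 23.70 ✓; ∠(BN, NP) = 90.00° ✓; |NP| = 13.50 ✗.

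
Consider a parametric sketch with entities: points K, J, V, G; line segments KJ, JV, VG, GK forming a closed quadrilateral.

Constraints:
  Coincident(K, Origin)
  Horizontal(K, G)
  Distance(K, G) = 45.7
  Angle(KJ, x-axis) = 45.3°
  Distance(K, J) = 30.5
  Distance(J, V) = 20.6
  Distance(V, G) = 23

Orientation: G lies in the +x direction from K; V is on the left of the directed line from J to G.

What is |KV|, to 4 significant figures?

47.77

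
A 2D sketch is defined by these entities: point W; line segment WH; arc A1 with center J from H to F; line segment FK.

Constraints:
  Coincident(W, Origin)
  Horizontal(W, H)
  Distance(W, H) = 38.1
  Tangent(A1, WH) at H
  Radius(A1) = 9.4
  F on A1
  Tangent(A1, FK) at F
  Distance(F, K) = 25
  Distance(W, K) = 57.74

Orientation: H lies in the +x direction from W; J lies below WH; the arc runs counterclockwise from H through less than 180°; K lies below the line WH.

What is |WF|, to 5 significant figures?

34.212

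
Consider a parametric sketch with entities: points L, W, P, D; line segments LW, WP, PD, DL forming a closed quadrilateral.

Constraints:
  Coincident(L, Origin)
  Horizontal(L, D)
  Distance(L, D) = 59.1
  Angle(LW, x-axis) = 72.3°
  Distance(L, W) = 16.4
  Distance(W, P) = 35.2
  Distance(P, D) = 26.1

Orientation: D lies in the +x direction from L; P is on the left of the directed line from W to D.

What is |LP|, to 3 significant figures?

43.9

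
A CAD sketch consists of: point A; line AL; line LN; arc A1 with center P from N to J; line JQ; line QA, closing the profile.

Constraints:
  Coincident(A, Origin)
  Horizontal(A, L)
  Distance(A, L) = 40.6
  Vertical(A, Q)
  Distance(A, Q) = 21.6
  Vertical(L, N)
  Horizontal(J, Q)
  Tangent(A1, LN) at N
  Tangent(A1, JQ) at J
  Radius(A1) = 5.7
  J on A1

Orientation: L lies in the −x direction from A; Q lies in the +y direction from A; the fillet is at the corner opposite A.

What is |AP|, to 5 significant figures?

38.351

A is at the origin; A and L share the same y with |AL| = 40.6 and L on the −x side, so L = (-40.600, 0.0000). AQ is vertical with |AQ| = 21.6 and Q on the +y side, so Q = (0.0000, 21.600). The virtual corner opposite A is at (-40.600, 21.600). Since A1 is tangent to LN there, PN ⟂ LN and tangency of A1 to JQ means the radius PJ is perpendicular to JQ, with radius 5.7, so the center P sits 5.7 in from both sides at P = (-34.900, 15.900). Then |AP| = |P − A| = 38.351.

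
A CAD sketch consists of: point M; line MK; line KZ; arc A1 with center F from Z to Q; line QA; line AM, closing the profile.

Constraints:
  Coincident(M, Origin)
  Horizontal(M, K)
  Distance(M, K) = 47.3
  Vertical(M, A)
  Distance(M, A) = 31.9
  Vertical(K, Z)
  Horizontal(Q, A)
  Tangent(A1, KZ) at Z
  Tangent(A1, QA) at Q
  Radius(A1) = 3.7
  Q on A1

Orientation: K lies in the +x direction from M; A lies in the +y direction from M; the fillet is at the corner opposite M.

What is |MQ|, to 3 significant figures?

54.0

M is at the origin; M and K share the same y with |MK| = 47.3 and K on the +x side, so K = (47.3, 0.00). M and A share the same x with |MA| = 31.9 and A on the +y side, so A = (0.00, 31.9). The virtual corner opposite M is at (47.3, 31.9). Since A1 is tangent to KZ there, FZ ⟂ KZ and tangency of A1 to QA means the radius FQ is perpendicular to QA, with radius 3.7, so the center F sits 3.7 in from both sides at F = (43.6, 28.2). That places the tangent points at Z = (47.3, 28.2) on KZ and Q = (43.6, 31.9) on QA. Then |MQ| = |Q − M| = 54.0.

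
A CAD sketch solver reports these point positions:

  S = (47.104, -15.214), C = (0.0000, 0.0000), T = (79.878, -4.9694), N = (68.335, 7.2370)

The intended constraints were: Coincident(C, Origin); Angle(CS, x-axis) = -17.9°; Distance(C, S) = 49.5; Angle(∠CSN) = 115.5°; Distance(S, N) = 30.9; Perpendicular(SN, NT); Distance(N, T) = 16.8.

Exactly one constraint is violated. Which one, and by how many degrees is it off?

Perpendicular(SN, NT) — off by 3.20°.

C = (0.00, 0.00) ✓; CS at -17.90° ✓; |CS| = 49.50 ✓; ∠CSN = 115.5° ✓; |SN| = 30.90 ✓; ∠(SN, NT) = 93.20° ✗; |NT| = 16.80 ✓.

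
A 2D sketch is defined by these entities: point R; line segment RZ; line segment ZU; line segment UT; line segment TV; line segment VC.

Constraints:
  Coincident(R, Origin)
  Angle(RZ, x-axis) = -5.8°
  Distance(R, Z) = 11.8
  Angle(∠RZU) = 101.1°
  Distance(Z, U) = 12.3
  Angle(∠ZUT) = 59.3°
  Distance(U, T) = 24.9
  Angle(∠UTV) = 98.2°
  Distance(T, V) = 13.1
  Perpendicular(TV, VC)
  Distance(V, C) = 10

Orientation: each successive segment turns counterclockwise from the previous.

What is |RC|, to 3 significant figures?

7.79

R is at the origin; RZ runs at -5.8° with length 11.8, so Z = (11.7, -1.19). ∠RZU = 101.1° gives ZU at 73.1° from the x-axis; with |ZU| = 12.3, U = (15.3, 10.6). ∠ZUT = 59.3° gives UT at -166° from the x-axis; with |UT| = 24.9, T = (-8.87, 4.64). ∠UTV = 98.2° gives TV at -84.4° from the x-axis; with |TV| = 13.1, V = (-7.59, -8.40). The perpendicularity gives VC at right angles to TV, so VC runs at 5.60°; with |VC| = 10.0, C = (2.36, -7.42). Then |RC| = |C − R| = 7.79.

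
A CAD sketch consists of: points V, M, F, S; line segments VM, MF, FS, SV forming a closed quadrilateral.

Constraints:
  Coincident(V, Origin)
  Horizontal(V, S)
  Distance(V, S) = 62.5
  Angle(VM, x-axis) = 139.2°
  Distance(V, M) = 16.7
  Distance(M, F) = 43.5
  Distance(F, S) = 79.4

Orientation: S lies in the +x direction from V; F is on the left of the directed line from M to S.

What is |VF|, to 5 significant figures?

51.818

V is at the origin; VS is horizontal with |VS| = 62.5 and S in +x, so S = (62.5, 0). VM runs at 139.2° with |VM| = 16.7, so M = (-12.642, 10.912). F is determined by |MF| = 43.5 and |FS| = 79.4 together: it lies at the intersection of circle(M, 43.5) and circle(S, 79.4). With |MS| = 75.930, the foot of the radical line on MS is 8.9112 from M and the perpendicular offset is √(43.5² − 8.9112²) = 42.577. Taking the left-of-MS solution: F = (2.2958, 51.767).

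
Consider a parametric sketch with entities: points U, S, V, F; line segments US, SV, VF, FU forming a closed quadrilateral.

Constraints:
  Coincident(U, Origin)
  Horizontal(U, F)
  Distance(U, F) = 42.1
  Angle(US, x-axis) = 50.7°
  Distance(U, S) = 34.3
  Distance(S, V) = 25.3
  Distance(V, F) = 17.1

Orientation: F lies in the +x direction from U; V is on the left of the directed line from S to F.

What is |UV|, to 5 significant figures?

48.130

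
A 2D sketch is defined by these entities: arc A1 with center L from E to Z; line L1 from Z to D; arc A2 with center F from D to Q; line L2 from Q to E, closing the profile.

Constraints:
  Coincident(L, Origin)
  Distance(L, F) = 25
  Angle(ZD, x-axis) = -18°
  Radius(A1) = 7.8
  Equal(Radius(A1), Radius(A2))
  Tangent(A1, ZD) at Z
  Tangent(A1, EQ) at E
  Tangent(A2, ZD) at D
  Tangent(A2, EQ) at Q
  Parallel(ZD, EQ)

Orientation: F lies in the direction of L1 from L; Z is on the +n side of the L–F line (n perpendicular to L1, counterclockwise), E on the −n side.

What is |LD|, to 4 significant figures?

26.19

The slot axis is L1's direction at -18.0°, so u = (cos -18.0°, sin -18.0°) = (0.9511, -0.3090) and n = (−sin -18.0°, cos -18.0°) = (0.3090, 0.9511). L is at the origin and F lies 25.0 along u from L, so F = 25.0·u = (23.78, -7.725). Tangency of A1 to both parallel lines with radius 7.8 puts Z and E at L ± 7.8·n: Z = (2.410, 7.418), E = (-2.410, -7.418). Equal radii place D and Q the same way about F: D = F + 7.8·n = (26.19, -0.3072), Q = F − 7.8·n = (21.37, -15.14). Then |LD| = |D − L| = 26.19.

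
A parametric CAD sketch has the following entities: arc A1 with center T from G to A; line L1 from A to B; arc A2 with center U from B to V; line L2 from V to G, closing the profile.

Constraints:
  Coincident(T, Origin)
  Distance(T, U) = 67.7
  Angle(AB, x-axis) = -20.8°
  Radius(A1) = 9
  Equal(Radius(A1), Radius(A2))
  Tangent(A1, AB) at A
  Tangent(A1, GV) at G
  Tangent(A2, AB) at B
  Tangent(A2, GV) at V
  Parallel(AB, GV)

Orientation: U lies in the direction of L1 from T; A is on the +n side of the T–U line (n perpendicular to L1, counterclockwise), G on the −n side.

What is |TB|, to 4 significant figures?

68.30

Tangency of A1 to both parallel lines with radius 9.0 puts A and G at T ± 9.0·n: A = (3.196, 8.413), G = (-3.196, -8.413). Equal radii place B and V the same way about U: B = U + 9.0·n = (66.48, -15.63), V = U − 9.0·n = (60.09, -32.45). Then |TB| = |B − T| = 68.30.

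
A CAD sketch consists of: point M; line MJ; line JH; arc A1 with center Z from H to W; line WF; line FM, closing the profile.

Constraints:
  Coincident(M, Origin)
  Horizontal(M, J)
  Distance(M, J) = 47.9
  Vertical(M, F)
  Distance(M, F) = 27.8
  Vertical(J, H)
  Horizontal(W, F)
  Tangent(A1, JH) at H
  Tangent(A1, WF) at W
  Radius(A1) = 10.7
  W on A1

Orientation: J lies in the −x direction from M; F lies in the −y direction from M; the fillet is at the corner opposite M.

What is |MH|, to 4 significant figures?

50.86

The virtual corner opposite M is at (-47.90, -27.80). Tangency of A1 to JH means the radius ZH is perpendicular to JH and A1 meets WF tangentially, so ZW is at right angles to WF, with radius 10.7, so the center Z sits 10.7 in from both sides at Z = (-37.20, -17.10). That places the tangent points at H = (-47.90, -17.10) on JH and W = (-37.20, -27.80) on WF. Then |MH| = |H − M| = 50.86.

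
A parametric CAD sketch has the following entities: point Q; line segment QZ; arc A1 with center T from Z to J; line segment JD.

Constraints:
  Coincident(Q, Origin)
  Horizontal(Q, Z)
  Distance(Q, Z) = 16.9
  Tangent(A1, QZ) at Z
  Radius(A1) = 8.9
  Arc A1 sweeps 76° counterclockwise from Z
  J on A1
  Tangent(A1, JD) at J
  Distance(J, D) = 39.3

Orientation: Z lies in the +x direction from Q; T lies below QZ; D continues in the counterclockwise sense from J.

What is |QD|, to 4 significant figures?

44.90

Q is at the origin; Q and Z share the same y with |QZ| = 16.9 and Z on the +x side, so Z = (16.90, 0.000). The tangent condition forces TZ to be normal to QZ, so T = Z + (0, -8.9) = (16.90, -8.900). On A1, Z sits at bearing 90° from T; a 76° counterclockwise sweep puts J at bearing 166°, so J = T + 8.9·(cos 166°, sin 166°) = (8.264, -6.747). Tangency of A1 to JD means the radius TJ is perpendicular to JD, so JD runs along (−sin 166°, cos 166°); with |JD| = 39.3, D = (-1.243, -44.88). Then |QD| = |D − Q| = 44.90.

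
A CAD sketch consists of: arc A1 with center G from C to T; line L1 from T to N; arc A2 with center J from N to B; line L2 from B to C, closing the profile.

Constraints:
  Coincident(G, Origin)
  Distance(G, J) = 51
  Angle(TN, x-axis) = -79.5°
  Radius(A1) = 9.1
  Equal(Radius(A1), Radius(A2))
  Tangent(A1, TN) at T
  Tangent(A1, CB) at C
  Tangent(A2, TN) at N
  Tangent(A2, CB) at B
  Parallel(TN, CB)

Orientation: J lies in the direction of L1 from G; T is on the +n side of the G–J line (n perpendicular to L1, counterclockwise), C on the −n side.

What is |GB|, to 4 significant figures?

51.81

The slot axis is L1's direction at -79.5°, so u = (cos -79.5°, sin -79.5°) = (0.1822, -0.9833) and n = (−sin -79.5°, cos -79.5°) = (0.9833, 0.1822). G is at the origin and J lies 51.0 along u from G, so J = 51.0·u = (9.294, -50.15). Tangency of A1 to both parallel lines with radius 9.1 puts T and C at G ± 9.1·n: T = (8.948, 1.658), C = (-8.948, -1.658). Equal radii place N and B the same way about J: N = J + 9.1·n = (18.24, -48.49), B = J − 9.1·n = (0.3464, -51.80). Then |GB| = |B − G| = 51.81.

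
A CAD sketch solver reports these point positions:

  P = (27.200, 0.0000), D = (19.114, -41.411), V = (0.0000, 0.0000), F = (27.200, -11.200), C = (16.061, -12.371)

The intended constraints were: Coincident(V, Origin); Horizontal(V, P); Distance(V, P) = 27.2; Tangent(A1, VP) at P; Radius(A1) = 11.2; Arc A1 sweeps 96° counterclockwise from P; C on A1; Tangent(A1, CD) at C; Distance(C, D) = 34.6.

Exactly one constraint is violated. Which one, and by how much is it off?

Distance(C, D) = 34.6 — off by 5.40.

V = (0.00, 0.00) ✓; V.y = 0.00, P.y = 0.00 ✓; |VP| = 27.20 ✓; ∠(FP, PV) = 90.00° ✓; |FP| = 11.20 ✓; bearing(F→C) − bearing(F→P) = 96.00° ✓; |FC| = 11.20 ✓; ∠(FC, CD) = 90.00° ✓; |CD| = 29.20 ✗.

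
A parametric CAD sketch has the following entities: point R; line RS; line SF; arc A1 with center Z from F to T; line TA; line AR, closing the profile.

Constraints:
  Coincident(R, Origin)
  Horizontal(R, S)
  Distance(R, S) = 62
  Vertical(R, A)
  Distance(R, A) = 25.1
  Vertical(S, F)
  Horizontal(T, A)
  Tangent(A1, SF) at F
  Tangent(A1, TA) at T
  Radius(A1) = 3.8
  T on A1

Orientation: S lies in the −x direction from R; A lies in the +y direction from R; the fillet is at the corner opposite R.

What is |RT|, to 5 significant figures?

63.382

R is at the origin; R and S share the same y with |RS| = 62.0 and S on the −x side, so S = (-62.000, 0.0000). RA is vertical with |RA| = 25.1 and A on the +y side, so A = (0.0000, 25.100). The virtual corner opposite R is at (-62.000, 25.100). Tangency of A1 to SF means the radius ZF is perpendicular to SF and A1 meets TA tangentially, so ZT is at right angles to TA, with radius 3.8, so the center Z sits 3.8 in from both sides at Z = (-58.200, 21.300). That places the tangent points at F = (-62.000, 21.300) on SF and T = (-58.200, 25.100) on TA. Then |RT| = |T − R| = 63.382.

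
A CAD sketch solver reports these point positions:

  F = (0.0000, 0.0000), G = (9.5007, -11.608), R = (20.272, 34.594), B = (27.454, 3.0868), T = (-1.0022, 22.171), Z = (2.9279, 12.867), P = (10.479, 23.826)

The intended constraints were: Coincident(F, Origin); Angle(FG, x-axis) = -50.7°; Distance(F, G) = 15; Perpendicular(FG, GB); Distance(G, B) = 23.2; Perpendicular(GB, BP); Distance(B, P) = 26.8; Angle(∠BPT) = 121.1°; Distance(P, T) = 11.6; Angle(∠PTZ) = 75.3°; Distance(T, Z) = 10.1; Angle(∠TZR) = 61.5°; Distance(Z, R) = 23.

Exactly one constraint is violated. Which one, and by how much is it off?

Distance(Z, R) = 23 — off by 4.80.

F = (0.00, 0.00) ✓; FG at -50.70° ✓; |FG| = 15.00 ✓; ∠(FG, GB) = 90.00° ✓; |GB| = 23.20 ✓; ∠(GB, BP) = 90.00° ✓; |BP| = 26.80 ✓; ∠BPT = 121.1° ✓; |PT| = 11.60 ✓; ∠PTZ = 75.30° ✓; |TZ| = 10.10 ✓; ∠TZR = 61.50° ✓; |ZR| = 27.80 ✗.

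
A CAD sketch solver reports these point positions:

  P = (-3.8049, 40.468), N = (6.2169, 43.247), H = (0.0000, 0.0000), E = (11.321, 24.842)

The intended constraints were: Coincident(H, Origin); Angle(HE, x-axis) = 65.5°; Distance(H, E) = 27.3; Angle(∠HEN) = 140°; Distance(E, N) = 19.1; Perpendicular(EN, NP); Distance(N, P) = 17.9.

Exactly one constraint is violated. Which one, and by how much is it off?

Distance(N, P) = 17.9 — off by 7.50.

H = (0.00, 0.00) ✓; HE at 65.50° ✓; |HE| = 27.30 ✓; ∠HEN = 140.0° ✓; |EN| = 19.10 ✓; ∠(EN, NP) = 90.00° ✓; |NP| = 10.40 ✗.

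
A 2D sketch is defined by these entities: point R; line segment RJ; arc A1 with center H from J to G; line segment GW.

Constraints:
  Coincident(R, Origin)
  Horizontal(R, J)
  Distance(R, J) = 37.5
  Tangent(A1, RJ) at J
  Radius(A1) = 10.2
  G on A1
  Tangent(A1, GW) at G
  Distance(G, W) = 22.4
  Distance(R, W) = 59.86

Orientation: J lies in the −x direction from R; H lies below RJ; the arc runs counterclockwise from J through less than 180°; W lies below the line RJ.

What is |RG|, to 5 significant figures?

48.263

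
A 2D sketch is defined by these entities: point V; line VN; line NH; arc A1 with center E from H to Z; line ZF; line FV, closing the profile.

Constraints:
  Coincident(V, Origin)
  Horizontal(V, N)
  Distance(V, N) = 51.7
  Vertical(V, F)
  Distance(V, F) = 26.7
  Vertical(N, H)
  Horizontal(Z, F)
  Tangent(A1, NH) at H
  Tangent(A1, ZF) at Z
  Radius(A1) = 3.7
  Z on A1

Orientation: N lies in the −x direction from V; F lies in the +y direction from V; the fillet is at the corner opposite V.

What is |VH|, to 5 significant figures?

56.585

The virtual corner opposite V is at (-51.700, 26.700). Tangency of A1 to NH means the radius EH is perpendicular to NH and A1 meets ZF tangentially, so EZ is at right angles to ZF, with radius 3.7, so the center E sits 3.7 in from both sides at E = (-48.000, 23.000). That places the tangent points at H = (-51.700, 23.000) on NH and Z = (-48.000, 26.700) on ZF. Then |VH| = |H − V| = 56.585.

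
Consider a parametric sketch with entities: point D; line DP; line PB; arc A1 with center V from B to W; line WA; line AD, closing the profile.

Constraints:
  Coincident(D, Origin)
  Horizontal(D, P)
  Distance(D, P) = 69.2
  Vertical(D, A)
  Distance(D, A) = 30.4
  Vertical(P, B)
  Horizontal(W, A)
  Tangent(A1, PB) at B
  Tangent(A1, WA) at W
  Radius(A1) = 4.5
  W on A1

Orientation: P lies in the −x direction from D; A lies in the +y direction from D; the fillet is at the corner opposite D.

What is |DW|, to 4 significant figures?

71.49

D is at the origin; DP is horizontal with |DP| = 69.2 and P on the −x side, so P = (-69.20, 0.000). D and A share the same x with |DA| = 30.4 and A on the +y side, so A = (0.000, 30.40). The virtual corner opposite D is at (-69.20, 30.40). The tangent condition forces VB to be normal to PB and since A1 is tangent to WA there, VW ⟂ WA, with radius 4.5, so the center V sits 4.5 in from both sides at V = (-64.70, 25.90). That places the tangent points at B = (-69.20, 25.90) on PB and W = (-64.70, 30.40) on WA. Then |DW| = |W − D| = 71.49.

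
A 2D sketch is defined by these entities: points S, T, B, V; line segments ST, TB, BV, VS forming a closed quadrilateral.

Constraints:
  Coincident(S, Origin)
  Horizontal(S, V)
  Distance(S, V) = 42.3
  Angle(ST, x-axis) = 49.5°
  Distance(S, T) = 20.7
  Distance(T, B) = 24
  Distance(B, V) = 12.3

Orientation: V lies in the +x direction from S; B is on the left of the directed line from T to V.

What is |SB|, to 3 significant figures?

38.6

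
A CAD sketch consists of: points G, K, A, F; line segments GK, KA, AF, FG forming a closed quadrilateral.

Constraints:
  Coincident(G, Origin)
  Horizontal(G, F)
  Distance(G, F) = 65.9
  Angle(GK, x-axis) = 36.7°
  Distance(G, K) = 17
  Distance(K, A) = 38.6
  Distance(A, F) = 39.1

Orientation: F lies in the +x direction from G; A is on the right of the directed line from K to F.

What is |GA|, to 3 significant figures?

40.8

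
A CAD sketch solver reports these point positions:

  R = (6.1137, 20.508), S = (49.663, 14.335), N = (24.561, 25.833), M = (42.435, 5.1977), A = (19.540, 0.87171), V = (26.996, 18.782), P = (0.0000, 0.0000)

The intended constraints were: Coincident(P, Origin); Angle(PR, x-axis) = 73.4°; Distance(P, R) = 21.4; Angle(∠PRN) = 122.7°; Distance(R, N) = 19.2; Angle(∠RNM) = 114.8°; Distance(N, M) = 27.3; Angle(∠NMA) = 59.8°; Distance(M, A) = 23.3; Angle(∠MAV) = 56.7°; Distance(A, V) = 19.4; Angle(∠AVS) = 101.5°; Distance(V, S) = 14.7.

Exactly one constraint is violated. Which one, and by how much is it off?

Distance(V, S) = 14.7 — off by 8.40.

P = (0.00, 0.00) ✓; PR at 73.40° ✓; |PR| = 21.40 ✓; ∠PRN = 122.7° ✓; |RN| = 19.20 ✓; ∠RNM = 114.8° ✓; |NM| = 27.30 ✓; ∠NMA = 59.80° ✓; |MA| = 23.30 ✓; ∠MAV = 56.70° ✓; |AV| = 19.40 ✓; ∠AVS = 101.5° ✓; |VS| = 23.10 ✗.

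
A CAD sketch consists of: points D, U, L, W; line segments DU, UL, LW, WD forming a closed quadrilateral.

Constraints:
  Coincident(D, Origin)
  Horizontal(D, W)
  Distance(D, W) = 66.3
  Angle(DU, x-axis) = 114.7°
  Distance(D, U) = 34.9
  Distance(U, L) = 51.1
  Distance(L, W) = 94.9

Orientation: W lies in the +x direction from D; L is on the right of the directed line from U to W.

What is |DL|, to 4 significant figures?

32.30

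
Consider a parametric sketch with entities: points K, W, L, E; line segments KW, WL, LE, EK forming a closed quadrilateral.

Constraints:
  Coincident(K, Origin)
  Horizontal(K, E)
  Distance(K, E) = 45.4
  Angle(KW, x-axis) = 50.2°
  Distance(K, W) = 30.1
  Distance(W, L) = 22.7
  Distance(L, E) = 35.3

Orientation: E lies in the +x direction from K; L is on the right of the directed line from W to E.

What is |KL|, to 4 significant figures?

10.44

K is at the origin; K and E share the same y with |KE| = 45.4 and E in +x, so E = (45.4, 0). KW runs at 50.2° with |KW| = 30.1, so W = (19.27, 23.13). L is determined by |WL| = 22.7 and |LE| = 35.3 together: it lies at the intersection of circle(W, 22.7) and circle(E, 35.3). With |WE| = 34.90, the foot of the radical line on WE is 6.977 from W and the perpendicular offset is √(22.7² − 6.977²) = 21.60. Taking the right-of-WE solution: L = (10.18, 2.325).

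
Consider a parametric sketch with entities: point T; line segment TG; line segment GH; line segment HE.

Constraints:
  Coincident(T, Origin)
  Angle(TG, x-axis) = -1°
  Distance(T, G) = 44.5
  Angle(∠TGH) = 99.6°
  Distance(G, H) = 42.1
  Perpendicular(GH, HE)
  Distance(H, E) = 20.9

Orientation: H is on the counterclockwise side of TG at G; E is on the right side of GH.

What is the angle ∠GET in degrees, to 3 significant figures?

26.2°

∠TGH = 99.6°, so GH runs at -1.0° + (180° − 99.6°) = 79.4° from the x-axis; with |GH| = 42.1, H = G + 42.1·(cos 79.4°, sin 79.4°) = (52.2, 40.6). GH ⟂ HE; with |HE| = 20.9 on the right of GH, E = H + 20.9·(0.983, -0.184) = (72.8, 36.8). Then cos ∠GET = EG·ET / (|EG||ET|), giving 26.2°.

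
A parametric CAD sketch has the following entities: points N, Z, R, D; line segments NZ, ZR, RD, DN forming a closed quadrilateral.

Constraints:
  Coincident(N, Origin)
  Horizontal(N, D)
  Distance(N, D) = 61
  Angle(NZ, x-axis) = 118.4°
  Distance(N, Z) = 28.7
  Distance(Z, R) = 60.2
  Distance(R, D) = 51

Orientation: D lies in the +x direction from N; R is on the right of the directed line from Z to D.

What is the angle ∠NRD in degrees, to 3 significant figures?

92.2°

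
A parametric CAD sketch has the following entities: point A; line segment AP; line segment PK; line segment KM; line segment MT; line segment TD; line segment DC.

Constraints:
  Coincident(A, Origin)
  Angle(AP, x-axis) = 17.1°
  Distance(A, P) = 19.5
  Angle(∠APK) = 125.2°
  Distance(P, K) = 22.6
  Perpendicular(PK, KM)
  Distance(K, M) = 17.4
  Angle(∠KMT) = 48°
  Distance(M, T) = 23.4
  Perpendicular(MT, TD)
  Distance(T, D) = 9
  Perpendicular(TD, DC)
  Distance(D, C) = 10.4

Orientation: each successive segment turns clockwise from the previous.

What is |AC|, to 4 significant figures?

33.26

MT ⟂ TD, so TD runs at 10.30°; with |TD| = 9.0, D = (30.55, 2.778). TD is perpendicular to DC, so DC runs at -79.70°; with |DC| = 10.4, C = (32.41, -7.454). Then |AC| = |C − A| = 33.26.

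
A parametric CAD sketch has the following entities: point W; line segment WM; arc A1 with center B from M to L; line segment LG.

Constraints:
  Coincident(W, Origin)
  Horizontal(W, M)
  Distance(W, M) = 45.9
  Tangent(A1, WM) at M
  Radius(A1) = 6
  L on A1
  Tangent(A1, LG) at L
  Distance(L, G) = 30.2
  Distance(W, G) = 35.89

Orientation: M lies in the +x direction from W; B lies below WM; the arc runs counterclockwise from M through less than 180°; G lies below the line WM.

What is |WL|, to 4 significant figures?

41.09

W is at the origin; WM is horizontal with |WM| = 45.9 and M on the +x side, so M = (45.90, 0.000). A1 meets WM tangentially, so BM is at right angles to WM, so B = M + (0, -6) = (45.90, -6.000). Since BL ⟂ LG (tangency), |BG| = √(6.0² + 30.2²) = 30.79 regardless of where L sits on A1. So G lies on both circle(W, 35.89) and circle(B, 30.79); the below-WM intersection is G = (23.50, -27.13). L is the foot of the tangent from G: L = (41.01, -2.521).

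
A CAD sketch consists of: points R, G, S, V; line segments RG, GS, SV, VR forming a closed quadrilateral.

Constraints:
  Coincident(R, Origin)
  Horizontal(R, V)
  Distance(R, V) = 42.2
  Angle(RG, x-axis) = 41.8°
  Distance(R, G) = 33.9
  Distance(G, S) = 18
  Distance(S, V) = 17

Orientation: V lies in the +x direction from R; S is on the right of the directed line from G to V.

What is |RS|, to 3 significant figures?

26.2

Checks: |GS| = 18.00 ✓; |SV| = 17.00 ✓.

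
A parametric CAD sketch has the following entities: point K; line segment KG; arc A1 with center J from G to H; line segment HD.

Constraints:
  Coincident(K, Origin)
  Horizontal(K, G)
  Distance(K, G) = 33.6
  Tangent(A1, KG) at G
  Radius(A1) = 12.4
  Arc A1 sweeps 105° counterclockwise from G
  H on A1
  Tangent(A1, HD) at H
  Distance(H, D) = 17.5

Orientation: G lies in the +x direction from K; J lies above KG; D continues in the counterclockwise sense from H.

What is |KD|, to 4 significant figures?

52.36

On A1, G sits at bearing -90° from J; a 105° counterclockwise sweep puts H at bearing 15°, so H = J + 12.4·(cos 15°, sin 15°) = (45.58, 15.61). Since A1 is tangent to HD there, JH ⟂ HD, so HD runs along (−sin 15°, cos 15°); with |HD| = 17.5, D = (41.05, 32.51). Then |KD| = |D − K| = 52.36.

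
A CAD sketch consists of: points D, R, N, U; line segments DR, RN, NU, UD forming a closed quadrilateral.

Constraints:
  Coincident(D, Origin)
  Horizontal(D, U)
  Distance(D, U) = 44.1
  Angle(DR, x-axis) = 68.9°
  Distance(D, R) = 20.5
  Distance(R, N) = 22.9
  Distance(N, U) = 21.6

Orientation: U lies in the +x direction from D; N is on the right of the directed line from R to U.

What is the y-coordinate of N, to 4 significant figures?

2.010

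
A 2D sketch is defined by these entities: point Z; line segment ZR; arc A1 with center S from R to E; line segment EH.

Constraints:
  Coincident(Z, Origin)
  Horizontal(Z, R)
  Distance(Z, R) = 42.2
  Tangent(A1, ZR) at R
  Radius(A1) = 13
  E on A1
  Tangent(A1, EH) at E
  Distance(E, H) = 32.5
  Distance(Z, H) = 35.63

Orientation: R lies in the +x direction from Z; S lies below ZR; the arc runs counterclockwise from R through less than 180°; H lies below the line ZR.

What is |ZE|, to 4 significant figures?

31.88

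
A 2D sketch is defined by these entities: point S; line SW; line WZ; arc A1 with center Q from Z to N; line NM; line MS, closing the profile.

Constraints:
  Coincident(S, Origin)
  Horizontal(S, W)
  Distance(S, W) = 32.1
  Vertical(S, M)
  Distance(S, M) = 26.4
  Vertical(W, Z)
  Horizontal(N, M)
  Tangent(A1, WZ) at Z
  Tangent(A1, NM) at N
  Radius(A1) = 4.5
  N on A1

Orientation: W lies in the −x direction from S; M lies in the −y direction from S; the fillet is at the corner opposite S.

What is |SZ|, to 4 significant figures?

38.86

The virtual corner opposite S is at (-32.10, -26.40). The tangent condition forces QZ to be normal to WZ and since A1 is tangent to NM there, QN ⟂ NM, with radius 4.5, so the center Q sits 4.5 in from both sides at Q = (-27.60, -21.90). That places the tangent points at Z = (-32.10, -21.90) on WZ and N = (-27.60, -26.40) on NM. Then |SZ| = |Z − S| = 38.86.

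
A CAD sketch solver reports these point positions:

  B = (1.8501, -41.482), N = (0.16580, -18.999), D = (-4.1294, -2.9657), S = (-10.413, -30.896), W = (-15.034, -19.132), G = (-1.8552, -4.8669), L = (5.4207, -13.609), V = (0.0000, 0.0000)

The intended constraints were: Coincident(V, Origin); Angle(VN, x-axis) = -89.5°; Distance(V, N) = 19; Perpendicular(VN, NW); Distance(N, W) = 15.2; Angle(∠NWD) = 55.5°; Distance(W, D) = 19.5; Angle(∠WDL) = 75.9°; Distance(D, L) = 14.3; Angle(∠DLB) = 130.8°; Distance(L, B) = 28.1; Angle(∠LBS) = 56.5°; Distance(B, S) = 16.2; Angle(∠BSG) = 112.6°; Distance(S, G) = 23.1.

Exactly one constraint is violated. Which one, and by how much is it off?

Distance(S, G) = 23.1 — off by 4.30.

V = (0.00, 0.00) ✓; VN at -89.50° ✓; |VN| = 19.00 ✓; ∠(VN, NW) = 90.00° ✓; |NW| = 15.20 ✓; ∠NWD = 55.50° ✓; |WD| = 19.50 ✓; ∠WDL = 75.90° ✓; |DL| = 14.30 ✓; ∠DLB = 130.8° ✓; |LB| = 28.10 ✓; ∠LBS = 56.50° ✓; |BS| = 16.20 ✓; ∠BSG = 112.6° ✓; |SG| = 27.40 ✗.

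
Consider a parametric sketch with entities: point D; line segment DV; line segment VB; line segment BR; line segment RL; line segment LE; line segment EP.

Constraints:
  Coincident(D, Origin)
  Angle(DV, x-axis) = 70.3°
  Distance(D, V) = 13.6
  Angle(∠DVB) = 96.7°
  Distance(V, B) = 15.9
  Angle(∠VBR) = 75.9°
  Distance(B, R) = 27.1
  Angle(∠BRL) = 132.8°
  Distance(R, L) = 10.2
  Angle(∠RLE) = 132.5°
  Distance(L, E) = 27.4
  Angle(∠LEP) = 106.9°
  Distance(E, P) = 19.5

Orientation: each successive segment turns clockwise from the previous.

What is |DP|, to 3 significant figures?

25.7

D is at the origin; DV runs at 70.3° with length 13.6, so V = (4.58, 12.8). ∠DVB = 96.7° gives VB at -13.0° from the x-axis; with |VB| = 15.9, B = (20.1, 9.23). ∠VBR = 75.9° gives BR at -117° from the x-axis; with |BR| = 27.1, R = (7.73, -14.9). ∠BRL = 132.8° gives RL at -164° from the x-axis; with |RL| = 10.2, L = (-2.09, -17.7). ∠RLE = 132.5° gives LE at 148° from the x-axis; with |LE| = 27.4, E = (-25.4, -3.22). ∠LEP = 106.9° gives EP at 75.1° from the x-axis; with |EP| = 19.5, P = (-20.4, 15.6). Then |DP| = |P − D| = 25.7.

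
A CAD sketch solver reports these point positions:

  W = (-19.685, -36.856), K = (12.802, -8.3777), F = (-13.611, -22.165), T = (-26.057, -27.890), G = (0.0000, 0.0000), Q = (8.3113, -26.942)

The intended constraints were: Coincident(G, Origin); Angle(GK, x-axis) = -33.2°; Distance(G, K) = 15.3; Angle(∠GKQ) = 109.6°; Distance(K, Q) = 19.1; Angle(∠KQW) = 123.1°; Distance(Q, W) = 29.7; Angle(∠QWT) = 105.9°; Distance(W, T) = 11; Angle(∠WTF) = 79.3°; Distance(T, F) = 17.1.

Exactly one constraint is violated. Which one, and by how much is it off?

Distance(T, F) = 17.1 — off by 3.40.

G = (0.00, 0.00) ✓; GK at -33.20° ✓; |GK| = 15.30 ✓; ∠GKQ = 109.6° ✓; |KQ| = 19.10 ✓; ∠KQW = 123.1° ✓; |QW| = 29.70 ✓; ∠QWT = 105.9° ✓; |WT| = 11.00 ✓; ∠WTF = 79.30° ✓; |TF| = 13.70 ✗.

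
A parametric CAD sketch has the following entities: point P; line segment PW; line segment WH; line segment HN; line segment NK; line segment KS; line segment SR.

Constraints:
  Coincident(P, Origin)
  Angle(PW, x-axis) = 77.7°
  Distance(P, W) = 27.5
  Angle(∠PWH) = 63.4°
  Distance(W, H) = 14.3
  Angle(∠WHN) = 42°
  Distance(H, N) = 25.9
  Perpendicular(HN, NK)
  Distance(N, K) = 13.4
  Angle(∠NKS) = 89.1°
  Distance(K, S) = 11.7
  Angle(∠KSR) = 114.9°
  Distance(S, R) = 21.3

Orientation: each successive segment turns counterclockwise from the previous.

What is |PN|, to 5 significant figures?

18.725

∠PWH = 63.4° gives WH at -165.70° from the x-axis; with |WH| = 14.3, H = (-7.9986, 23.337). ∠WHN = 42.0° gives HN at -27.700° from the x-axis; with |HN| = 25.9, N = (14.933, 11.297). Then |PN| = |N − P| = 18.725.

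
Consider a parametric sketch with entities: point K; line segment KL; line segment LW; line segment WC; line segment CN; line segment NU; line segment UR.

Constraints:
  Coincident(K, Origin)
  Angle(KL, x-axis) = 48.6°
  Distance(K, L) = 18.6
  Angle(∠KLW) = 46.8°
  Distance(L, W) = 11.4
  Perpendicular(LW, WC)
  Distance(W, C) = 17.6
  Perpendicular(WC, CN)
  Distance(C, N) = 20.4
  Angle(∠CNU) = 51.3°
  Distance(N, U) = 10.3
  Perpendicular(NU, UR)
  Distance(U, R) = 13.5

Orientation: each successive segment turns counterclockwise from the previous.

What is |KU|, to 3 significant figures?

15.8

K is at the origin; KL runs at 48.6° with length 18.6, so L = (12.3, 14.0). ∠KLW = 46.8° gives LW at -178° from the x-axis; with |LW| = 11.4, W = (0.906, 13.6). LW ⟂ WC, so WC runs at -88.2°; with |WC| = 17.6, C = (1.46, -4.00). The perpendicularity gives CN at right angles to WC, so CN runs at 1.80°; with |CN| = 20.4, N = (21.8, -3.36). ∠CNU = 51.3° gives NU at 130° from the x-axis; with |NU| = 10.3, U = (15.2, 4.48). Then |KU| = |U − K| = 15.8.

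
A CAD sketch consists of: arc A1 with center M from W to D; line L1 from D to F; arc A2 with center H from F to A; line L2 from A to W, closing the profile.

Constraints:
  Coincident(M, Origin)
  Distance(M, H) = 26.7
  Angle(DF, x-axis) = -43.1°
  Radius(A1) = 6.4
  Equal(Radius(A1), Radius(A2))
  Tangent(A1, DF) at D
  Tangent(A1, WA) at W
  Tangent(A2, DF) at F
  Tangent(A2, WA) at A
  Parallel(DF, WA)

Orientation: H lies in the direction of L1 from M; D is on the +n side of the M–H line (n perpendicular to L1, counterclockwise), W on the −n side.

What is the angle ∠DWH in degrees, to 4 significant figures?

76.52°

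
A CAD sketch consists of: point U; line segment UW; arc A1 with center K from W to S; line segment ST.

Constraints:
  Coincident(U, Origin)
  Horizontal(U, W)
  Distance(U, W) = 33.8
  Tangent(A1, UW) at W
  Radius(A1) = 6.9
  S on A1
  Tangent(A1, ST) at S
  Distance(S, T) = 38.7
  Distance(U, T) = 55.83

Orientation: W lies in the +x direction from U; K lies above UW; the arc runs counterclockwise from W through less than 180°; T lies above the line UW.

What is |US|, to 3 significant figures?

41.4

U is at the origin; UW is horizontal with |UW| = 33.8 and W on the +x side, so W = (33.8, 0.00). Tangency of A1 to UW means the radius KW is perpendicular to UW, so K = W + (0, 6.9) = (33.8, 6.90). Since KS ⟂ ST (tangency), |KT| = √(6.9² + 38.7²) = 39.3 regardless of where S sits on A1. So T lies on both circle(U, 55.83) and circle(K, 39.3); the above-UW intersection is T = (31.4, 46.1). S is the foot of the tangent from T: S = (40.5, 8.52).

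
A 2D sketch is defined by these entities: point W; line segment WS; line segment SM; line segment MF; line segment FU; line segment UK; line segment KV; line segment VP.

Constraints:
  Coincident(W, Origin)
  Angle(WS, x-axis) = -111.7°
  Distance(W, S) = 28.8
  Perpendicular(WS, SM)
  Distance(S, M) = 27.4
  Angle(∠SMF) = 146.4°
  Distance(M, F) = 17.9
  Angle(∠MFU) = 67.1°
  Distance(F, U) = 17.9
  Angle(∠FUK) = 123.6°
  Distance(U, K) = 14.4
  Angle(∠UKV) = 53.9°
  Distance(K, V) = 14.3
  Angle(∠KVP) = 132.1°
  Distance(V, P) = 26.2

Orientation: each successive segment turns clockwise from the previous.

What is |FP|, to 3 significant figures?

10.2

W is at the origin; WS runs at -111.7° with length 28.8, so S = (-10.6, -26.8). The perpendicularity gives SM at right angles to WS, so SM runs at 158°; with |SM| = 27.4, M = (-36.1, -16.6). ∠SMF = 146.4° gives MF at 125° from the x-axis; with |MF| = 17.9, F = (-46.3, -1.91). ∠MFU = 67.1° gives FU at 11.8° from the x-axis; with |FU| = 17.9, U = (-28.8, 1.75). ∠FUK = 123.6° gives UK at -44.6° from the x-axis; with |UK| = 14.4, K = (-18.5, -8.36). ∠UKV = 53.9° gives KV at -171° from the x-axis; with |KV| = 14.3, V = (-32.6, -10.7). ∠KVP = 132.1° gives VP at 141° from the x-axis; with |VP| = 26.2, P = (-53.1, 5.67). Then |FP| = |P − F| = 10.2.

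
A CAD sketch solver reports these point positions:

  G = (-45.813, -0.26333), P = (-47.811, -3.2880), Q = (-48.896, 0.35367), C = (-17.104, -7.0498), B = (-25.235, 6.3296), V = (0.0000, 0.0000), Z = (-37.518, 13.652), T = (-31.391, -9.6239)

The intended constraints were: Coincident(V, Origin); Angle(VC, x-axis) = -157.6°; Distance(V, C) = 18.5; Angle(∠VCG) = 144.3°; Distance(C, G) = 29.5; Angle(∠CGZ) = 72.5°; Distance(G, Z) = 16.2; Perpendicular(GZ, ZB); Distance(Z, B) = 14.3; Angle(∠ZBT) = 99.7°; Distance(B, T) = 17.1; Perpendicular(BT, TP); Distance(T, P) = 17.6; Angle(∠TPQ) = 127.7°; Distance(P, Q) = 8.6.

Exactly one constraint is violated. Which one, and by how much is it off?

Distance(P, Q) = 8.6 — off by 4.80.

V = (0.00, 0.00) ✓; VC at -157.6° ✓; |VC| = 18.50 ✓; ∠VCG = 144.3° ✓; |CG| = 29.50 ✓; ∠CGZ = 72.50° ✓; |GZ| = 16.20 ✓; ∠(GZ, ZB) = 90.00° ✓; |ZB| = 14.30 ✓; ∠ZBT = 99.70° ✓; |BT| = 17.10 ✓; ∠(BT, TP) = 90.00° ✓; |TP| = 17.60 ✓; ∠TPQ = 127.7° ✓; |PQ| = 3.800 ✗.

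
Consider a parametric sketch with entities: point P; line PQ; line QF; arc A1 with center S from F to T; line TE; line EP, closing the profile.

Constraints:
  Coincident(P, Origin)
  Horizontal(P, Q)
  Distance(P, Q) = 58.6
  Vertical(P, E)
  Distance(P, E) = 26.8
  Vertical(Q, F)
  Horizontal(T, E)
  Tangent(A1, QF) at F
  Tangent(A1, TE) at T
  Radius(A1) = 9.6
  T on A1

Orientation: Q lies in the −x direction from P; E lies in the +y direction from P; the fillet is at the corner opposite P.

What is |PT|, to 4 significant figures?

55.85

P is at the origin; PQ is horizontal with |PQ| = 58.6 and Q on the −x side, so Q = (-58.60, 0.000). PE is vertical with |PE| = 26.8 and E on the +y side, so E = (0.000, 26.80). The virtual corner opposite P is at (-58.60, 26.80). A1 meets QF tangentially, so SF is at right angles to QF and the tangent condition forces ST to be normal to TE, with radius 9.6, so the center S sits 9.6 in from both sides at S = (-49.00, 17.20). That places the tangent points at F = (-58.60, 17.20) on QF and T = (-49.00, 26.80) on TE. Then |PT| = |T − P| = 55.85.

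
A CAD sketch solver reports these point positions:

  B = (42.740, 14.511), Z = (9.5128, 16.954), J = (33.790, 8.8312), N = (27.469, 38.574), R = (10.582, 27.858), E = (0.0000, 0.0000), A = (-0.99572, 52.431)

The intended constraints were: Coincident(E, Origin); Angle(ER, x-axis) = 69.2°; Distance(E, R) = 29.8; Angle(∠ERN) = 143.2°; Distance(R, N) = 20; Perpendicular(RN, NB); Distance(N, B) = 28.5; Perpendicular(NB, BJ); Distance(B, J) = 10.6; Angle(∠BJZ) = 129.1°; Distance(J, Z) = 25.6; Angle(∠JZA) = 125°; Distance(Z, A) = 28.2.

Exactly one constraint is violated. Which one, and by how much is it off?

Distance(Z, A) = 28.2 — off by 8.80.

E = (0.00, 0.00) ✓; ER at 69.20° ✓; |ER| = 29.80 ✓; ∠ERN = 143.2° ✓; |RN| = 20.00 ✓; ∠(RN, NB) = 90.00° ✓; |NB| = 28.50 ✓; ∠(NB, BJ) = 90.00° ✓; |BJ| = 10.60 ✓; ∠BJZ = 129.1° ✓; |JZ| = 25.60 ✓; ∠JZA = 125.0° ✓; |ZA| = 37.00 ✗.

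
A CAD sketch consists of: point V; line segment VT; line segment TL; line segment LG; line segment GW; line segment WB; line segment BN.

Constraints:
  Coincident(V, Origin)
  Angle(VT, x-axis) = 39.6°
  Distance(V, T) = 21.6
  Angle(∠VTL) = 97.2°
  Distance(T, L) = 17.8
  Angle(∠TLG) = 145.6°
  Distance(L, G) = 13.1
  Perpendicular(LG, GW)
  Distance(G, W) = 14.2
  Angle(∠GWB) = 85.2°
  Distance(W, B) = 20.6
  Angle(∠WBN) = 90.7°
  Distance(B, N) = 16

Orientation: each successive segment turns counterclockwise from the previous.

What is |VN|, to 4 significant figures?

32.78

V is at the origin; VT runs at 39.6° with length 21.6, so T = (16.64, 13.77). ∠VTL = 97.2° gives TL at 122.4° from the x-axis; with |TL| = 17.8, L = (7.105, 28.80). ∠TLG = 145.6° gives LG at 156.8° from the x-axis; with |LG| = 13.1, G = (-4.935, 33.96). LG ⟂ GW, so GW runs at -113.2°; with |GW| = 14.2, W = (-10.53, 20.91). ∠GWB = 85.2° gives WB at -18.40° from the x-axis; with |WB| = 20.6, B = (9.018, 14.40). ∠WBN = 90.7° gives BN at 70.90° from the x-axis; with |BN| = 16.0, N = (14.25, 29.52). Then |VN| = |N − V| = 32.78.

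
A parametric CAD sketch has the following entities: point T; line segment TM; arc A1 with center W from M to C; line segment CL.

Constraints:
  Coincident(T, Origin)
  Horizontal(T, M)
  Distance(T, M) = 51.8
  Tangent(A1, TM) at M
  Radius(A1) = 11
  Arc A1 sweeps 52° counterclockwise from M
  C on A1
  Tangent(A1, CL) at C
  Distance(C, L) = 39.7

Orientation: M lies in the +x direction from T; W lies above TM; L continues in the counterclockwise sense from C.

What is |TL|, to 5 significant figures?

92.037

T is at the origin; TM is horizontal with |TM| = 51.8 and M on the +x side, so M = (51.800, 0.0000). Since A1 is tangent to TM there, WM ⟂ TM, so W = M + (0, 11) = (51.800, 11.000). On A1, M sits at bearing -90° from W; a 52° counterclockwise sweep puts C at bearing -38°, so C = W + 11.0·(cos -38°, sin -38°) = (60.468, 4.2277). A1 meets CL tangentially, so WC is at right angles to CL, so CL runs along (−sin -38°, cos -38°); with |CL| = 39.7, L = (84.910, 35.512). Then |TL| = |L − T| = 92.037.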